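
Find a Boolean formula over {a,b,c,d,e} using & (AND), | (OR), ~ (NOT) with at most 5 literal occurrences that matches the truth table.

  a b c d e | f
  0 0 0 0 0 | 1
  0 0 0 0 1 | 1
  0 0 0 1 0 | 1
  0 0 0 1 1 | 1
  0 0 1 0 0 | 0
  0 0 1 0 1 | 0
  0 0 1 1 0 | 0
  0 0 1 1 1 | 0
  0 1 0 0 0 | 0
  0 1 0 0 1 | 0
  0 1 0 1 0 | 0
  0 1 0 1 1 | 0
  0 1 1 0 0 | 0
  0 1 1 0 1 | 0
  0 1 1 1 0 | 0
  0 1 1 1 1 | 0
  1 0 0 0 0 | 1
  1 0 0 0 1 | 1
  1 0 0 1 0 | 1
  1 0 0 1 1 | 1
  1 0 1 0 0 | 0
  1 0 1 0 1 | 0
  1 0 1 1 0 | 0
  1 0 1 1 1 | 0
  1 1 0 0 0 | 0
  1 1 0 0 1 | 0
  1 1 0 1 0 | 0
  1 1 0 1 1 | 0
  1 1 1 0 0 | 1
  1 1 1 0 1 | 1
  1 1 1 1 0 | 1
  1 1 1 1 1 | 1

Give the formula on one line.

((~c & ~b) | ((a & b) & c))

  ~c = 11110000111100001111000011110000
  ~b = 11111111000000001111111100000000
  (~c & ~b) = 11110000000000001111000000000000
  (a & b) = 00000000000000000000000011111111
  ((a & b) & c) = 00000000000000000000000000001111
  ((~c & ~b) | ((a & b) & c)) = 11110000000000001111000000001111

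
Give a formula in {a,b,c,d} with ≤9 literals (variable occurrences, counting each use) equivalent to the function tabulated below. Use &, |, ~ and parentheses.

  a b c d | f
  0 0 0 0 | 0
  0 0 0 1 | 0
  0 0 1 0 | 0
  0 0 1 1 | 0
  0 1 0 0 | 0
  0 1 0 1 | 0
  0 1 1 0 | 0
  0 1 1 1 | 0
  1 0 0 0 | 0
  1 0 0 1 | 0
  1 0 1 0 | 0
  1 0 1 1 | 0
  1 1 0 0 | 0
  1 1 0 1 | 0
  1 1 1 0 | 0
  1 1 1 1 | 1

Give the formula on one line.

  (c & b) = 0000001100000011
  (d & (c & b)) = 0000000100000001
  (b | d) = 0101111101011111
  ((b | d) & a) = 0000000001011111
  ((d & (c & b)) & ((b | d) & a)) = 0000000000000001

((d & (c & b)) & ((b | d) & a))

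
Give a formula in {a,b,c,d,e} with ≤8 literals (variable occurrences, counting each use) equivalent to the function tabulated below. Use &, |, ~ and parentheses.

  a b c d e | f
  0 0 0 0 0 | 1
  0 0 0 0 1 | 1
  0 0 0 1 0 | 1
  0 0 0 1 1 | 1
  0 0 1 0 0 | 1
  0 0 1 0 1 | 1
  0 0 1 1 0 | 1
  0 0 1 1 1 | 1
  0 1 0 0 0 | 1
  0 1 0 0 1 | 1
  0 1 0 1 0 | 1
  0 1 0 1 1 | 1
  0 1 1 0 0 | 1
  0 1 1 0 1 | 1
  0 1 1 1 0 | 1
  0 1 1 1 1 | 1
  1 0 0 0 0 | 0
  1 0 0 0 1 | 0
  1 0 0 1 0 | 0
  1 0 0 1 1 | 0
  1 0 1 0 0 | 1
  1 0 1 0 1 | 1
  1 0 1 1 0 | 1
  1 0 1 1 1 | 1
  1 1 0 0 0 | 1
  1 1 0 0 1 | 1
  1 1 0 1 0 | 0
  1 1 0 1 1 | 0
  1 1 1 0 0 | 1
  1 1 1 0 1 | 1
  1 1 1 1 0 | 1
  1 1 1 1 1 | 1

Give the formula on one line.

(~a | (((((e | ~d) | a) & c) | (b & ~d)) | c))

  ~a = 11111111111111110000000000000000
  ~d = 11001100110011001100110011001100
  (e | ~d) = 11011101110111011101110111011101
  ((e | ~d) | a) = 11011101110111011111111111111111
  (((e | ~d) | a) & c) = 00001101000011010000111100001111
  (b & ~d) = 00000000110011000000000011001100
  ((((e | ~d) | a) & c) | (b & ~d)) = 00001101110011010000111111001111
  (((((e | ~d) | a) & c) | (b & ~d)) | c) = 00001111110011110000111111001111
  (~a | (((((e | ~d) | a) & c) | (b & ~d)) | c)) = 11111111111111110000111111001111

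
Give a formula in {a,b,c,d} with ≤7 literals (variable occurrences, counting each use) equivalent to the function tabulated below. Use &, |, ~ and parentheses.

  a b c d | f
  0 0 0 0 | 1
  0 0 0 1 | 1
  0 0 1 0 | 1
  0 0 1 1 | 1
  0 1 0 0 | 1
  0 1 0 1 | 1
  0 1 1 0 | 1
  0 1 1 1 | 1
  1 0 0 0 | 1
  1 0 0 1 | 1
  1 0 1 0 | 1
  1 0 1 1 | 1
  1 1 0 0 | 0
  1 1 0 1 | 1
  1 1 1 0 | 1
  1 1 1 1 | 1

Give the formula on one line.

  ~d = 1010101010101010
  ~a = 1111111100000000
  (b & ~a) = 0000111100000000
  (~d & (b & ~a)) = 0000101000000000
  (d | (~d & (b & ~a))) = 0101111101010101
  ~b = 1111000011110000
  (~b | c) = 1111001111110011
  ((d | (~d & (b & ~a))) | (~b | c)) = 1111111111110111

((d | (~d & (b & ~a))) | (~b | c))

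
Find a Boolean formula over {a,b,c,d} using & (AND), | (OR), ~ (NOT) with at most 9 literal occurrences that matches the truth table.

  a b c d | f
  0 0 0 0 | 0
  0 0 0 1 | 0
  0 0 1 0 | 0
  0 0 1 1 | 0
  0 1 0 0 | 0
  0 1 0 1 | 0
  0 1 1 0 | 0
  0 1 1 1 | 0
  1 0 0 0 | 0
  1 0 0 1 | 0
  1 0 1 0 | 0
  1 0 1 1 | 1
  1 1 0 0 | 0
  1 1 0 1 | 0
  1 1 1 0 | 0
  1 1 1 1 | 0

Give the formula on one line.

  ~b = 1111000011110000
  (c & ~b) = 0011000000110000
  (b | d) = 0101111101011111
  ~d = 1010101010101010
  (~d & b) = 0000101000001010
  (a | (~d & b)) = 0000101011111111
  ((b | d) & (a | (~d & b))) = 0000101001011111
  ~c = 1100110011001100
  (((b | d) & (a | (~d & b))) | ~c) = 1100111011011111
  ((c & ~b) & (((b | d) & (a | (~d & b))) | ~c)) = 0000000000010000

((c & ~b) & (((b | d) & (a | (~d & b))) | ~c))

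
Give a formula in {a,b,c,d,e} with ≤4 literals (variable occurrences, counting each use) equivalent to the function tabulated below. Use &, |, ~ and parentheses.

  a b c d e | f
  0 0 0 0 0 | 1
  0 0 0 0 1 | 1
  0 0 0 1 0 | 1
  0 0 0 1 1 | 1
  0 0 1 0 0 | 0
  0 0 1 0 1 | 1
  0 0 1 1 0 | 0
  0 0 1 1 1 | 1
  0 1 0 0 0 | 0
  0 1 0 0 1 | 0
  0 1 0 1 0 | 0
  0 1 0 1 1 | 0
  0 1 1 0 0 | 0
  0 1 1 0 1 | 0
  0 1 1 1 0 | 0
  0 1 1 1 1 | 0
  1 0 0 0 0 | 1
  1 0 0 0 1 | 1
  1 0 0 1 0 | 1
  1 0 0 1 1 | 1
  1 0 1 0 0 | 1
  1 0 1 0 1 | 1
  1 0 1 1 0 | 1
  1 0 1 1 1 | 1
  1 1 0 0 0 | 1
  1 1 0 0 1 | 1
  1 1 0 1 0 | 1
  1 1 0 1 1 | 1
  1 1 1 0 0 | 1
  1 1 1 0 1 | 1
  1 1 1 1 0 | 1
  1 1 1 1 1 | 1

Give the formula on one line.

  ~b = 11111111000000001111111100000000
  ~c = 11110000111100001111000011110000
  (~c | e) = 11110101111101011111010111110101
  (~b & (~c | e)) = 11110101000000001111010100000000
  (a | (~b & (~c | e))) = 11110101000000001111111111111111

(a | (~b & (~c | e)))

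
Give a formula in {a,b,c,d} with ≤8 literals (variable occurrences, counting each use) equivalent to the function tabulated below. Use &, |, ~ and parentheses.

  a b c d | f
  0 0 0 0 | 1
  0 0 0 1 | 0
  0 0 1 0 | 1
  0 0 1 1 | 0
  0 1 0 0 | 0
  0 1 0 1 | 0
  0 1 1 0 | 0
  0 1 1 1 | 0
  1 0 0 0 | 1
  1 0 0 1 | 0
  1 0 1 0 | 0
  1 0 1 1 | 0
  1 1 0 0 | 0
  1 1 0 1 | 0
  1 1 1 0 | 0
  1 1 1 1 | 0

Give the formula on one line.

(((b | ~d) & ~b) & (~c | ~a))

  ~d = 1010101010101010
  (b | ~d) = 1010111110101111
  ~b = 1111000011110000
  ((b | ~d) & ~b) = 1010000010100000
  ~c = 1100110011001100
  ~a = 1111111100000000
  (~c | ~a) = 1111111111001100
  (((b | ~d) & ~b) & (~c | ~a)) = 1010000010000000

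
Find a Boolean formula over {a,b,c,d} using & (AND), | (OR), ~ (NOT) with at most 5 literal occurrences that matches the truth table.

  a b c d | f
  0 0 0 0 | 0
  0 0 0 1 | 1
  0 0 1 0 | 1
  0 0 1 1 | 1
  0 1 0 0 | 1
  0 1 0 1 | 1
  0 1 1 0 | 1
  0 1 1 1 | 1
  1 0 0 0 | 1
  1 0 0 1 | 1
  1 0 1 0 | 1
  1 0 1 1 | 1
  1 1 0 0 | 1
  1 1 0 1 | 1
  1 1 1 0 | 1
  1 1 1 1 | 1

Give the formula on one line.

  (d | a) = 0101010111111111
  (b | (d | a)) = 0101111111111111
  (c | (b | (d | a))) = 0111111111111111

(c | (b | (d | a)))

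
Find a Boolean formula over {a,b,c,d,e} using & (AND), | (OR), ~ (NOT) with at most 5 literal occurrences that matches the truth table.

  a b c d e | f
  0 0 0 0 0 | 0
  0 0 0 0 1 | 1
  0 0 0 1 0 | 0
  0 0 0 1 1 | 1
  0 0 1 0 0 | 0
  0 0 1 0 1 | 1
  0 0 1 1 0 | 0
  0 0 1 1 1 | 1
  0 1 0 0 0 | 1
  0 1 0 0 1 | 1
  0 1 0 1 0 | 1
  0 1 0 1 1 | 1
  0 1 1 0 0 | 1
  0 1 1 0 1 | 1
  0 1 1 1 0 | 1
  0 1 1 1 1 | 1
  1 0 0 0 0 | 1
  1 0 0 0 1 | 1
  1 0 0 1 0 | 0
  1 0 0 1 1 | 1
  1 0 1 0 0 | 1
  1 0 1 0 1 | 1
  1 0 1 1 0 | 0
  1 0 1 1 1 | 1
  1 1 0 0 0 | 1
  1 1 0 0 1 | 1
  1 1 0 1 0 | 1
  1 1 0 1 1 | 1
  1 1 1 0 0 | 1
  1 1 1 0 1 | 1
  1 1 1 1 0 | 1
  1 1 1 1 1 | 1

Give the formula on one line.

(b | (e | (~d & a)))

  ~d = 11001100110011001100110011001100
  (~d & a) = 00000000000000001100110011001100
  (e | (~d & a)) = 01010101010101011101110111011101
  (b | (e | (~d & a))) = 01010101111111111101110111111111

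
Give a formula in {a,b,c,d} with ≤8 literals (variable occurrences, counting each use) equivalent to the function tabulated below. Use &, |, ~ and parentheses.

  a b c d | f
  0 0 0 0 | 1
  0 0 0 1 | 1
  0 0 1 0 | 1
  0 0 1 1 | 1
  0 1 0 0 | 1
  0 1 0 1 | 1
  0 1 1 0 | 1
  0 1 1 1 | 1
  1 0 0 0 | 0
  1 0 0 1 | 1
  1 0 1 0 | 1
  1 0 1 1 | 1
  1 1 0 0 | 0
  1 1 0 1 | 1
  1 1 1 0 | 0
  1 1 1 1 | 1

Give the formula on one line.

((~b & (~a | c)) | ((b & ~a) | d))

  ~b = 1111000011110000
  ~a = 1111111100000000
  (~a | c) = 1111111100110011
  (~b & (~a | c)) = 1111000000110000
  (b & ~a) = 0000111100000000
  ((b & ~a) | d) = 0101111101010101
  ((~b & (~a | c)) | ((b & ~a) | d)) = 1111111101110101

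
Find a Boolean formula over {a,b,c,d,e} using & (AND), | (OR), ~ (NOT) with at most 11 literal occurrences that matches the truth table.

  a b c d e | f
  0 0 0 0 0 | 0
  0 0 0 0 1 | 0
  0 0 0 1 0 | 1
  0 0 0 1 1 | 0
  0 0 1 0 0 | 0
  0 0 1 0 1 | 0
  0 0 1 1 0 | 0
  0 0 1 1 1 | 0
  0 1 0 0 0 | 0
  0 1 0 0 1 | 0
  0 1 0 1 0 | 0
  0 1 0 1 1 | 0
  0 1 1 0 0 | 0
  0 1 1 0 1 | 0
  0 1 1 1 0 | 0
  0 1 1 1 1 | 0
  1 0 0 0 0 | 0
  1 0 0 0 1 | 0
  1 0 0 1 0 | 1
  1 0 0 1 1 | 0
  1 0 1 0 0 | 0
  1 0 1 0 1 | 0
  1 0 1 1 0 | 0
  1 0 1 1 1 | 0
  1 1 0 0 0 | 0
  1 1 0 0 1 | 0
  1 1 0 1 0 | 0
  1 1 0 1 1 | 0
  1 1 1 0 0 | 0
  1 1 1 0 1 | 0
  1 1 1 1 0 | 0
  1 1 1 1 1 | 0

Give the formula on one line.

  ~e = 10101010101010101010101010101010
  (d | c) = 00111111001111110011111100111111
  ~b = 11111111000000001111111100000000
  (~e | ~b) = 11111111101010101111111110101010
  ~c = 11110000111100001111000011110000
  ((~e | ~b) & ~c) = 11110000101000001111000010100000
  ((d | c) & ((~e | ~b) & ~c)) = 00110000001000000011000000100000
  ~d = 11001100110011001100110011001100
  (~d | ~b) = 11111111110011001111111111001100
  (((d | c) & ((~e | ~b) & ~c)) & (~d | ~b)) = 00110000000000000011000000000000
  (~e & (((d | c) & ((~e | ~b) & ~c)) & (~d | ~b))) = 00100000000000000010000000000000

(~e & (((d | c) & ((~e | ~b) & ~c)) & (~d | ~b)))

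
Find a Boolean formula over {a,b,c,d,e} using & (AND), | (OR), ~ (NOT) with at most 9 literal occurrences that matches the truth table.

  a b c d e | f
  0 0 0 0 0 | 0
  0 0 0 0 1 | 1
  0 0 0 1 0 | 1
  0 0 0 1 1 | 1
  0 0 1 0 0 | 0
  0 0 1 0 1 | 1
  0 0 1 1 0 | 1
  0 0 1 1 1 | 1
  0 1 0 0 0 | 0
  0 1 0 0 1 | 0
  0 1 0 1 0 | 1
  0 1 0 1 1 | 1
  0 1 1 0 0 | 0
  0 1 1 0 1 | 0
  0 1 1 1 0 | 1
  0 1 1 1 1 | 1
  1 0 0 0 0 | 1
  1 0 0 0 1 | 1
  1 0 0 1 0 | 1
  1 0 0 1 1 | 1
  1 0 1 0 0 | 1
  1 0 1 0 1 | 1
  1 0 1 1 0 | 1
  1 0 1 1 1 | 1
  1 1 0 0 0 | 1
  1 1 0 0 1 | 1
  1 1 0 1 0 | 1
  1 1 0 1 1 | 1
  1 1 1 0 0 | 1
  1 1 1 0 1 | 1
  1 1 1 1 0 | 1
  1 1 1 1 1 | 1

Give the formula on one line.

  (d | a) = 00110011001100111111111111111111
  ~d = 11001100110011001100110011001100
  (~d & e) = 01000100010001000100010001000100
  ((~d & e) | b) = 01000100111111110100010011111111
  ~b = 11111111000000001111111100000000
  (((~d & e) | b) & ~b) = 01000100000000000100010000000000
  ((d | a) | (((~d & e) | b) & ~b)) = 01110111001100111111111111111111

((d | a) | (((~d & e) | b) & ~b))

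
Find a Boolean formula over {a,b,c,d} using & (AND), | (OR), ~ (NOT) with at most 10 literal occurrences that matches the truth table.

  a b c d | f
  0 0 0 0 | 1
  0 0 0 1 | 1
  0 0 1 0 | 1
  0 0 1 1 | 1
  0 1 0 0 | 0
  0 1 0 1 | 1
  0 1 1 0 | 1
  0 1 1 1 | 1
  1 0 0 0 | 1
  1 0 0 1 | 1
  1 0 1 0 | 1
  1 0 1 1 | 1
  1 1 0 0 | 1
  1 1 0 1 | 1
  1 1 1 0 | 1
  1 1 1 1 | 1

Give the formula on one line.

  ~c = 1100110011001100
  ~b = 1111000011110000
  (~c & ~b) = 1100000011000000
  (d | (~c & ~b)) = 1101010111010101
  (d | c) = 0111011101110111
  ((d | (~c & ~b)) | (d | c)) = 1111011111110111
  (a & b) = 0000000000001111
  ~a = 1111111100000000
  (c & ~a) = 0011001100000000
  ((a & b) | (c & ~a)) = 0011001100001111
  (((d | (~c & ~b)) | (d | c)) | ((a & b) | (c & ~a))) = 1111011111111111

(((d | (~c & ~b)) | (d | c)) | ((a & b) | (c & ~a)))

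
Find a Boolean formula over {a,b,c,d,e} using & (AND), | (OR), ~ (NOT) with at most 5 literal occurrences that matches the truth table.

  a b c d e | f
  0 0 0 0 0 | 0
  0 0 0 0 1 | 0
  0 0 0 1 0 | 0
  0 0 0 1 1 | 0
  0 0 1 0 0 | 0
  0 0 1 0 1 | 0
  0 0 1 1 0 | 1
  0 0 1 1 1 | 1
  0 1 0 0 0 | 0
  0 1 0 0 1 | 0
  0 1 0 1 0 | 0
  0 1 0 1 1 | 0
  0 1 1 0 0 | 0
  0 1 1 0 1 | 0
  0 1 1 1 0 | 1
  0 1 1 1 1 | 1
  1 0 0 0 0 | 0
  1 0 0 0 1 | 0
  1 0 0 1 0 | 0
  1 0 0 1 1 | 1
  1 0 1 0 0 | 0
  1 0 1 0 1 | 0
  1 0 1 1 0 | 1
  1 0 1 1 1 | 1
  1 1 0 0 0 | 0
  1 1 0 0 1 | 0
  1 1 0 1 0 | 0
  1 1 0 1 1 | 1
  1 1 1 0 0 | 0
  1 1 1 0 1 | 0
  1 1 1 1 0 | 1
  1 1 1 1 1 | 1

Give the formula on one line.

  (e & a) = 00000000000000000101010101010101
  ((e & a) | c) = 00001111000011110101111101011111
  (((e & a) | c) & d) = 00000011000000110001001100010011

(((e & a) | c) & d)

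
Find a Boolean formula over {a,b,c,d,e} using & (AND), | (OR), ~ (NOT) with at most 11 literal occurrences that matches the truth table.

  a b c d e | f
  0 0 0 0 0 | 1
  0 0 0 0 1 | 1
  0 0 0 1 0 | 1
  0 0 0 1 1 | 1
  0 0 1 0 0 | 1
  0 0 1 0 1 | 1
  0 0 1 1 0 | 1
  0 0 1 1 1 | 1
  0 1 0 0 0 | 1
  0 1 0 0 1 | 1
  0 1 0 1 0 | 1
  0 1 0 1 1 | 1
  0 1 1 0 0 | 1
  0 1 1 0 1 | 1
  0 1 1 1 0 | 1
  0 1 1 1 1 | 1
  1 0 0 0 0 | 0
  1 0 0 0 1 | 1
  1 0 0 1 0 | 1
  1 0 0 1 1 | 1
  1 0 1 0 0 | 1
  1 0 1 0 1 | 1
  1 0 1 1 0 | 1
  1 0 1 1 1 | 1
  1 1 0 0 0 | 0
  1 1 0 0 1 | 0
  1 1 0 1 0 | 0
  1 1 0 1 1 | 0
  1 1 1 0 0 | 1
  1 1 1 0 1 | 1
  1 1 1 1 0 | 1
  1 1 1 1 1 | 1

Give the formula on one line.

  ~b = 11111111000000001111111100000000
  (e | b) = 01010101111111110101010111111111
  (~b & (e | b)) = 01010101000000000101010100000000
  (c | d) = 00111111001111110011111100111111
  (c & b) = 00000000000011110000000000001111
  (~b | (c & b)) = 11111111000011111111111100001111
  ((c | d) & (~b | (c & b))) = 00111111000011110011111100001111
  ~a = 11111111111111110000000000000000
  (((c | d) & (~b | (c & b))) | ~a) = 11111111111111110011111100001111
  ((~b & (e | b)) | (((c | d) & (~b | (c & b))) | ~a)) = 11111111111111110111111100001111

((~b & (e | b)) | (((c | d) & (~b | (c & b))) | ~a))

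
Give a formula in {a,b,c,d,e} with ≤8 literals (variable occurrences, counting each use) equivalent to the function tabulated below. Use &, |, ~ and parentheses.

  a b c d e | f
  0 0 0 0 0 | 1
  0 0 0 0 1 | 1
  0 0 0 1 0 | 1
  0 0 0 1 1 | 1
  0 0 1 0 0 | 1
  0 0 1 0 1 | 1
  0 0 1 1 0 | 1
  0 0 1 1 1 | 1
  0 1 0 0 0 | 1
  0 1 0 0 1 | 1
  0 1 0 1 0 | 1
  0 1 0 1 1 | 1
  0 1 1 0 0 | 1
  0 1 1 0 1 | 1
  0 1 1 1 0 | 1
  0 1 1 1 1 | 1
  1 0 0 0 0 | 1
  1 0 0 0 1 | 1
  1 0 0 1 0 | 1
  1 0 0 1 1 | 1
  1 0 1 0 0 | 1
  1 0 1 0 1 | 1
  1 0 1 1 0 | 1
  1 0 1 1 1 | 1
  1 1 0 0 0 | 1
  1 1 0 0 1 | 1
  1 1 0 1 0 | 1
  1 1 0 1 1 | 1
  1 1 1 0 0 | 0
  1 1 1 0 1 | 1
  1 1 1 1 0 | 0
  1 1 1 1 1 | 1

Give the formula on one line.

  ~a = 11111111111111110000000000000000
  ~b = 11111111000000001111111100000000
  (~a | ~b) = 11111111111111111111111100000000
  (b | ~a) = 11111111111111110000000011111111
  ~c = 11110000111100001111000011110000
  (e | ~c) = 11110101111101011111010111110101
  ((b | ~a) & (e | ~c)) = 11110101111101010000000011110101
  ((~a | ~b) | ((b | ~a) & (e | ~c))) = 11111111111111111111111111110101

((~a | ~b) | ((b | ~a) & (e | ~c)))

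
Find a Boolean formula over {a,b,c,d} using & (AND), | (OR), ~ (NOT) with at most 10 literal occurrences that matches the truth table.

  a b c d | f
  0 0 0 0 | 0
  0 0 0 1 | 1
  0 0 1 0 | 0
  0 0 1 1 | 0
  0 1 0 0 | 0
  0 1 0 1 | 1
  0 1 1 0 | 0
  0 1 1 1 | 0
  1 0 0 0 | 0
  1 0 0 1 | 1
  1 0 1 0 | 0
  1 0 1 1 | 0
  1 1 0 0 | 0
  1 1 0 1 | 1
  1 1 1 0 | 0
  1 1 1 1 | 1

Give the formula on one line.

((d & ((~d | ~c) & (d | a))) | (d & ((~b | a) & b)))

  ~d = 1010101010101010
  ~c = 1100110011001100
  (~d | ~c) = 1110111011101110
  (d | a) = 0101010111111111
  ((~d | ~c) & (d | a)) = 0100010011101110
  (d & ((~d | ~c) & (d | a))) = 0100010001000100
  ~b = 1111000011110000
  (~b | a) = 1111000011111111
  ((~b | a) & b) = 0000000000001111
  (d & ((~b | a) & b)) = 0000000000000101
  ((d & ((~d | ~c) & (d | a))) | (d & ((~b | a) & b))) = 0100010001000101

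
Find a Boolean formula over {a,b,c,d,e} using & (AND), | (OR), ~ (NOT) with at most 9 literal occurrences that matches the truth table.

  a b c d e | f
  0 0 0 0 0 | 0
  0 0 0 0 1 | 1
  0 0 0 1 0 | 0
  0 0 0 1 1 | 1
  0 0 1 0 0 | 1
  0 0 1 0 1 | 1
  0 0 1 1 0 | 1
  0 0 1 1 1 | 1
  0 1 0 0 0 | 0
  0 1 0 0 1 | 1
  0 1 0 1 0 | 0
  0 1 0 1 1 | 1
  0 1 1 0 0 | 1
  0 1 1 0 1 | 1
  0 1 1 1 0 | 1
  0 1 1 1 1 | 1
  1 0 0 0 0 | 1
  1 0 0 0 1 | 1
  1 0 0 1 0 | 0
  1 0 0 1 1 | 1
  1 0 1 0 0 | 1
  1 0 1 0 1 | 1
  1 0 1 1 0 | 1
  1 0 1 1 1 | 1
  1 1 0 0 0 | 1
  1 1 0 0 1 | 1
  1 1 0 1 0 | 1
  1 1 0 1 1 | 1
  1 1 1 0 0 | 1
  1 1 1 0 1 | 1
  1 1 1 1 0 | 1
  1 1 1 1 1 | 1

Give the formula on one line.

  ~c = 11110000111100001111000011110000
  (b & a) = 00000000000000000000000011111111
  (~c & (b & a)) = 00000000000000000000000011110000
  ~d = 11001100110011001100110011001100
  (~d | c) = 11001111110011111100111111001111
  (e | (~d | c)) = 11011111110111111101111111011111
  (e | a) = 01010101010101011111111111111111
  ((e | a) | c) = 01011111010111111111111111111111
  ((e | (~d | c)) & ((e | a) | c)) = 01011111010111111101111111011111
  ((~c & (b & a)) | ((e | (~d | c)) & ((e | a) | c))) = 01011111010111111101111111111111

((~c & (b & a)) | ((e | (~d | c)) & ((e | a) | c)))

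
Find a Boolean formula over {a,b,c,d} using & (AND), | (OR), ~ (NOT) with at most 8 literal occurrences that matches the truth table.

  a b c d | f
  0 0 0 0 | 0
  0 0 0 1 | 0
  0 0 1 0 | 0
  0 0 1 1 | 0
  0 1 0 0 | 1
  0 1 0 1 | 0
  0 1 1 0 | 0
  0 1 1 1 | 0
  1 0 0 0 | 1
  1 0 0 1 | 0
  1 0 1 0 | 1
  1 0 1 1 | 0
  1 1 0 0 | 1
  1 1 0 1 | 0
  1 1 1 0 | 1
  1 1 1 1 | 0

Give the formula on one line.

(((~c & b) | (a | d)) & ~d)

  ~c = 1100110011001100
  (~c & b) = 0000110000001100
  (a | d) = 0101010111111111
  ((~c & b) | (a | d)) = 0101110111111111
  ~d = 1010101010101010
  (((~c & b) | (a | d)) & ~d) = 0000100010101010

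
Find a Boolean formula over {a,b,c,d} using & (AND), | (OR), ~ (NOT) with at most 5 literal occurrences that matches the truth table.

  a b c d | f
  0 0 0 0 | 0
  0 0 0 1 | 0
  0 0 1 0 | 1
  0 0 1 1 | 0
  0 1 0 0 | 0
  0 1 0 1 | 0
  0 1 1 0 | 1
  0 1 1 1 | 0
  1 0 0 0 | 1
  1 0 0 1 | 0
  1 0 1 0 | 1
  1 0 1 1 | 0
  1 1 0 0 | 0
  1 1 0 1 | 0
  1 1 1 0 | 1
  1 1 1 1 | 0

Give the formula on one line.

(~d & (c | (a & ~b)))

  ~d = 1010101010101010
  ~b = 1111000011110000
  (a & ~b) = 0000000011110000
  (c | (a & ~b)) = 0011001111110011
  (~d & (c | (a & ~b))) = 0010001010100010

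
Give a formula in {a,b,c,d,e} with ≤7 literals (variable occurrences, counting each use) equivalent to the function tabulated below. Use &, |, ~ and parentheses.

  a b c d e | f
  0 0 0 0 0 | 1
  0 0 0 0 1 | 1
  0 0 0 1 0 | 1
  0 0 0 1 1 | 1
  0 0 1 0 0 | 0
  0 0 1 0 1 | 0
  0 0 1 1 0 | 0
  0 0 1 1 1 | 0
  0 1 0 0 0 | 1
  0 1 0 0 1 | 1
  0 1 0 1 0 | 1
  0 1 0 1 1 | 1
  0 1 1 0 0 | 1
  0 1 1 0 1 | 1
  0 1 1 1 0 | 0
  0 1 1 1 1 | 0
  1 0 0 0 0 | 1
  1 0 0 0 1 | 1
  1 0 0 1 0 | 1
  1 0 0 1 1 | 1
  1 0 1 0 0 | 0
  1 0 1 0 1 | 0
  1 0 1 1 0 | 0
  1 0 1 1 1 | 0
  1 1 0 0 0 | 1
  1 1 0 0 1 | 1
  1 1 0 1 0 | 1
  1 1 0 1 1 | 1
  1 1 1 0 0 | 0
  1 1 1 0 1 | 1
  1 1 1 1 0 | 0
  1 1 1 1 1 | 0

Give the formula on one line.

  ~c = 11110000111100001111000011110000
  (~c | e) = 11110101111101011111010111110101
  ~a = 11111111111111110000000000000000
  ((~c | e) | ~a) = 11111111111111111111010111110101
  ~d = 11001100110011001100110011001100
  (~c | ~d) = 11111100111111001111110011111100
  (b & (~c | ~d)) = 00000000111111000000000011111100
  ((b & (~c | ~d)) | ~c) = 11110000111111001111000011111100
  (((~c | e) | ~a) & ((b & (~c | ~d)) | ~c)) = 11110000111111001111000011110100

(((~c | e) | ~a) & ((b & (~c | ~d)) | ~c))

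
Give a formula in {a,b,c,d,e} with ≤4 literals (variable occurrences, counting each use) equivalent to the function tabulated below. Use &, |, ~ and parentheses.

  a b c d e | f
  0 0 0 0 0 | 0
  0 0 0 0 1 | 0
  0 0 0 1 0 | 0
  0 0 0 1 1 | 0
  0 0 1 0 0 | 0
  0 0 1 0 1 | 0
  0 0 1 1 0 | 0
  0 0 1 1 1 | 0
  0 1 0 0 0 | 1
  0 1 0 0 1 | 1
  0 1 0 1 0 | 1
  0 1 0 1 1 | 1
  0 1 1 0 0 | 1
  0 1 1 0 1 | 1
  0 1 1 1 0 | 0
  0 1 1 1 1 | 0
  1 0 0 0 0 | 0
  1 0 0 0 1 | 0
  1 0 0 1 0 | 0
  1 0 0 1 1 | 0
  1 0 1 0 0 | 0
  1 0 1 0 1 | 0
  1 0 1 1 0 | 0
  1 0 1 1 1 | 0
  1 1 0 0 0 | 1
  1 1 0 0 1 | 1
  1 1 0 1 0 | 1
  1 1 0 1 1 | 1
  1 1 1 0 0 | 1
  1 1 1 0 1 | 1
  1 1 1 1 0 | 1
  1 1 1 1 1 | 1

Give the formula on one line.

(b & ((~d | a) | ~c))

  ~d = 11001100110011001100110011001100
  (~d | a) = 11001100110011001111111111111111
  ~c = 11110000111100001111000011110000
  ((~d | a) | ~c) = 11111100111111001111111111111111
  (b & ((~d | a) | ~c)) = 00000000111111000000000011111111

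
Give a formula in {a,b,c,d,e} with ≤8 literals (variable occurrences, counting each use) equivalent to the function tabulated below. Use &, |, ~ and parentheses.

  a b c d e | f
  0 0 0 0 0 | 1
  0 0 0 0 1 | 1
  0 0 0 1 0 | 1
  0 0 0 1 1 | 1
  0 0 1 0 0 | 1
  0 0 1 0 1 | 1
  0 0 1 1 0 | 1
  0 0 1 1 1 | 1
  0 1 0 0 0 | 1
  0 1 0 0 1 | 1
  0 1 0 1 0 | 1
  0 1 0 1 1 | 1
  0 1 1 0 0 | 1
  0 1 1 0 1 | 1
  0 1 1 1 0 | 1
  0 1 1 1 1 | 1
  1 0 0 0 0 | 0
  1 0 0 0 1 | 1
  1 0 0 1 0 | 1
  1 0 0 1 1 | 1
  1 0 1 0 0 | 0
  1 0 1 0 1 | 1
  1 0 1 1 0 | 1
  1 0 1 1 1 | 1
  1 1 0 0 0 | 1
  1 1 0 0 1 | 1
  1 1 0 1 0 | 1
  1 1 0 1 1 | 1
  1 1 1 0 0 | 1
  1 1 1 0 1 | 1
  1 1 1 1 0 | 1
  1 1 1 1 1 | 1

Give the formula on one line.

  (e | b) = 01010101111111110101010111111111
  (d | (e | b)) = 01110111111111110111011111111111
  ~a = 11111111111111110000000000000000
  ~b = 11111111000000001111111100000000
  ~d = 11001100110011001100110011001100
  (~b & ~d) = 11001100000000001100110000000000
  (a | (~b & ~d)) = 11001100000000001111111111111111
  (~a & (a | (~b & ~d))) = 11001100000000000000000000000000
  ((d | (e | b)) | (~a & (a | (~b & ~d)))) = 11111111111111110111011111111111

((d | (e | b)) | (~a & (a | (~b & ~d))))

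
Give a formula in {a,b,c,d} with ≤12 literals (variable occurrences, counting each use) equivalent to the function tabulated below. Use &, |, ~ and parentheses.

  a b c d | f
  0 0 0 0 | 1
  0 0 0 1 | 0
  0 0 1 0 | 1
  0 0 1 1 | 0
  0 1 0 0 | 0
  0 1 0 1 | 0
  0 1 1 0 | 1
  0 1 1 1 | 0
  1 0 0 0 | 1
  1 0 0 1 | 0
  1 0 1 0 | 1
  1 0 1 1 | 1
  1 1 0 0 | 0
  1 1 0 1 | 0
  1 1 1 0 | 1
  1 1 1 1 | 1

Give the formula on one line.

  (c & d) = 0001000100010001
  ~b = 1111000011110000
  ((c & d) & ~b) = 0001000000010000
  (b | ((c & d) & ~b)) = 0001111100011111
  ~d = 1010101010101010
  (a | ~d) = 1010101011111111
  ((b | ((c & d) & ~b)) & (a | ~d)) = 0000101000011111
  (((b | ((c & d) & ~b)) & (a | ~d)) & c) = 0000001000010011
  (~d & ~b) = 1010000010100000
  ((((b | ((c & d) & ~b)) & (a | ~d)) & c) | (~d & ~b)) = 1010001010110011

((((b | ((c & d) & ~b)) & (a | ~d)) & c) | (~d & ~b))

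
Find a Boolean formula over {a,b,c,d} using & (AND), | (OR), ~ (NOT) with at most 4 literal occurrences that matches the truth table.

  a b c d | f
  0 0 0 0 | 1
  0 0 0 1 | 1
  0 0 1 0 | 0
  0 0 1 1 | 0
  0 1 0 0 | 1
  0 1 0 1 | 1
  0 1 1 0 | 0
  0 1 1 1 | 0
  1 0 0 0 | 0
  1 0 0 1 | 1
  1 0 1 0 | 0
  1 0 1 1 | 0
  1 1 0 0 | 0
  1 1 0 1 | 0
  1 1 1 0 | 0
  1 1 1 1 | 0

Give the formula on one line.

  ~c = 1100110011001100
  ~b = 1111000011110000
  (~b & d) = 0101000001010000
  ~a = 1111111100000000
  ((~b & d) | ~a) = 1111111101010000
  (~c & ((~b & d) | ~a)) = 1100110001000000

(~c & ((~b & d) | ~a))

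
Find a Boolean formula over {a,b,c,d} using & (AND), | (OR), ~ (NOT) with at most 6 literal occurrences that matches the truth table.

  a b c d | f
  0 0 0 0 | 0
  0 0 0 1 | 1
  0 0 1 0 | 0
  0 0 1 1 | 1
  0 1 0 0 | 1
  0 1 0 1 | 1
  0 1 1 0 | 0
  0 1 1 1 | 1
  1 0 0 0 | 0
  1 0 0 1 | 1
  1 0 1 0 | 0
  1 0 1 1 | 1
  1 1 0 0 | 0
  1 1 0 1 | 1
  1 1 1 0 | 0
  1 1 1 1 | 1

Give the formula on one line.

((~a & ((d & ~a) | (~c & b))) | d)

  ~a = 1111111100000000
  (d & ~a) = 0101010100000000
  ~c = 1100110011001100
  (~c & b) = 0000110000001100
  ((d & ~a) | (~c & b)) = 0101110100001100
  (~a & ((d & ~a) | (~c & b))) = 0101110100000000
  ((~a & ((d & ~a) | (~c & b))) | d) = 0101110101010101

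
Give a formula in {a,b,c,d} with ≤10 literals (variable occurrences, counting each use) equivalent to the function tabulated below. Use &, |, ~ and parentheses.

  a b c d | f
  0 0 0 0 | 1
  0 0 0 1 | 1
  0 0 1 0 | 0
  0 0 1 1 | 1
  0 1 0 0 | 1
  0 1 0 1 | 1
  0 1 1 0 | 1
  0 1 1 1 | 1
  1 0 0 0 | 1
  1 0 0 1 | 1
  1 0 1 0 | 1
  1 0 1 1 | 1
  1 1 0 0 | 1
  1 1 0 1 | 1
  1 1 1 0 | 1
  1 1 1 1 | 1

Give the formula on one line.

((~c | (~b & d)) | ((~b | c) & (b | a)))

  ~c = 1100110011001100
  ~b = 1111000011110000
  (~b & d) = 0101000001010000
  (~c | (~b & d)) = 1101110011011100
  (~b | c) = 1111001111110011
  (b | a) = 0000111111111111
  ((~b | c) & (b | a)) = 0000001111110011
  ((~c | (~b & d)) | ((~b | c) & (b | a))) = 1101111111111111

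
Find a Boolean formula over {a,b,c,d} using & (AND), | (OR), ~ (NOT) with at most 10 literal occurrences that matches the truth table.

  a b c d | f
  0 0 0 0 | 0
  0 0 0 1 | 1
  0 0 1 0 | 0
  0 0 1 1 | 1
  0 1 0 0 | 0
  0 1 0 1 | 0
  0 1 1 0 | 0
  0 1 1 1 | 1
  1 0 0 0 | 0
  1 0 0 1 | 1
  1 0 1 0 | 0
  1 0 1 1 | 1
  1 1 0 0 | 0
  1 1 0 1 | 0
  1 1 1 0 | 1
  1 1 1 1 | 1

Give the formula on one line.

  (c & a) = 0000000000110011
  (d | b) = 0101111101011111
  ((c & a) & (d | b)) = 0000000000010011
  (d & c) = 0001000100010001
  ~b = 1111000011110000
  ((d & c) | ~b) = 1111000111110001
  (d & ((d & c) | ~b)) = 0101000101010001
  (((c & a) & (d | b)) | (d & ((d & c) | ~b))) = 0101000101010011

(((c & a) & (d | b)) | (d & ((d & c) | ~b)))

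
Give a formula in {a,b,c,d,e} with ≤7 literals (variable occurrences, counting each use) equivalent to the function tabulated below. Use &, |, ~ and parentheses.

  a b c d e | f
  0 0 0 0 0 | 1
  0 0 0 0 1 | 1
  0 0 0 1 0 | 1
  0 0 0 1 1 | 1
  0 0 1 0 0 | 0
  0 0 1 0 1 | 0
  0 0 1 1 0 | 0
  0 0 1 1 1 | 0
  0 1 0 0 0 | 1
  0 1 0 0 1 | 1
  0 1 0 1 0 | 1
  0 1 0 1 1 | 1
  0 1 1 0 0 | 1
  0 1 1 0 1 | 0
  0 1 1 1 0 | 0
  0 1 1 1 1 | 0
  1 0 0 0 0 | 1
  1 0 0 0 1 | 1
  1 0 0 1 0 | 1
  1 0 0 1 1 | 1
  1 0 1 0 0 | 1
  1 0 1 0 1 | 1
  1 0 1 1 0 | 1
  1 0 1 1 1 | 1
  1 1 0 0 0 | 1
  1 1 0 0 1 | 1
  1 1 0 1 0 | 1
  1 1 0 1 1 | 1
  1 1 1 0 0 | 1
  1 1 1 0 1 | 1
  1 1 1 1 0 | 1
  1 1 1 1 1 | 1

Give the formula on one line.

  ~d = 11001100110011001100110011001100
  ~e = 10101010101010101010101010101010
  (~d & ~e) = 10001000100010001000100010001000
  (a | c) = 00001111000011111111111111111111
  ((~d & ~e) & (a | c)) = 00001000000010001000100010001000
  (((~d & ~e) & (a | c)) & b) = 00000000000010000000000010001000
  ~c = 11110000111100001111000011110000
  ((((~d & ~e) & (a | c)) & b) | ~c) = 11110000111110001111000011111000
  (((((~d & ~e) & (a | c)) & b) | ~c) | a) = 11110000111110001111111111111111

(((((~d & ~e) & (a | c)) & b) | ~c) | a)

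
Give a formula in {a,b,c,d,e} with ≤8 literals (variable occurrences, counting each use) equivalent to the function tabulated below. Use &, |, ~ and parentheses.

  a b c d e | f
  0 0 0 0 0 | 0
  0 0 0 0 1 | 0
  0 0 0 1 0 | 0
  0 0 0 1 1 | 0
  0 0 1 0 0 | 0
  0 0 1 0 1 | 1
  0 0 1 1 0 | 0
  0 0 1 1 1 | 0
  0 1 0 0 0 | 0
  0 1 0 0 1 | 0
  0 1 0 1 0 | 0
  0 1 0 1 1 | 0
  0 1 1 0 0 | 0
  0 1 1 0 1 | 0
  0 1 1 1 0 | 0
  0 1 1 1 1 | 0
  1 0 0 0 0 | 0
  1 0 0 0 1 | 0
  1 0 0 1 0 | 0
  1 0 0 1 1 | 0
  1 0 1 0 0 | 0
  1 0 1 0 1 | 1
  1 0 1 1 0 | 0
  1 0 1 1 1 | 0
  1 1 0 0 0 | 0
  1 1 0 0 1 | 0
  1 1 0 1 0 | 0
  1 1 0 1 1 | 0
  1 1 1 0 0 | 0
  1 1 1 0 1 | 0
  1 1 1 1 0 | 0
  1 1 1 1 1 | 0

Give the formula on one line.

  (d | e) = 01110111011101110111011101110111
  ~d = 11001100110011001100110011001100
  ~b = 11111111000000001111111100000000
  (c & ~b) = 00001111000000000000111100000000
  (~d & (c & ~b)) = 00001100000000000000110000000000
  ((d | e) & (~d & (c & ~b))) = 00000100000000000000010000000000

((d | e) & (~d & (c & ~b)))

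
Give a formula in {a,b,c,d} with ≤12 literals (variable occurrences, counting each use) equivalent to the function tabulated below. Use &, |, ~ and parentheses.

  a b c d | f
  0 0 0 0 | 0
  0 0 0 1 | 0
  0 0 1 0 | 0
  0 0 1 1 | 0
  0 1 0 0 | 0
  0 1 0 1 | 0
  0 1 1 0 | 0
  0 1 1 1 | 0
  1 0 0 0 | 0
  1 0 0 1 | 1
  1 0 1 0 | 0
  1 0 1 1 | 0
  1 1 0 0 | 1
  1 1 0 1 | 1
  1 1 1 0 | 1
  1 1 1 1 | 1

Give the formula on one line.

((c | (~d | (a & d))) & (((~c & d) | b) & (a | ~b)))

  ~d = 1010101010101010
  (a & d) = 0000000001010101
  (~d | (a & d)) = 1010101011111111
  (c | (~d | (a & d))) = 1011101111111111
  ~c = 1100110011001100
  (~c & d) = 0100010001000100
  ((~c & d) | b) = 0100111101001111
  ~b = 1111000011110000
  (a | ~b) = 1111000011111111
  (((~c & d) | b) & (a | ~b)) = 0100000001001111
  ((c | (~d | (a & d))) & (((~c & d) | b) & (a | ~b))) = 0000000001001111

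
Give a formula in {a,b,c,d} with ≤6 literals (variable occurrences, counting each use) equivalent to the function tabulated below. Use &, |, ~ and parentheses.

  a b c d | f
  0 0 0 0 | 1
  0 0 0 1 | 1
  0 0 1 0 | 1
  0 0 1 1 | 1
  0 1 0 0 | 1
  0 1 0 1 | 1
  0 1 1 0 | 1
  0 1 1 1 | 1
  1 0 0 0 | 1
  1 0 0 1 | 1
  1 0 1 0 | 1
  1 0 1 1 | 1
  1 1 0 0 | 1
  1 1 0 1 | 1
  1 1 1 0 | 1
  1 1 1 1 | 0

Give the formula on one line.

  ~c = 1100110011001100
  ~d = 1010101010101010
  (~c | ~d) = 1110111011101110
  ~b = 1111000011110000
  (d & ~b) = 0101000001010000
  ((~c | ~d) | (d & ~b)) = 1111111011111110
  ~a = 1111111100000000
  (~a & c) = 0011001100000000
  (((~c | ~d) | (d & ~b)) | (~a & c)) = 1111111111111110

(((~c | ~d) | (d & ~b)) | (~a & c))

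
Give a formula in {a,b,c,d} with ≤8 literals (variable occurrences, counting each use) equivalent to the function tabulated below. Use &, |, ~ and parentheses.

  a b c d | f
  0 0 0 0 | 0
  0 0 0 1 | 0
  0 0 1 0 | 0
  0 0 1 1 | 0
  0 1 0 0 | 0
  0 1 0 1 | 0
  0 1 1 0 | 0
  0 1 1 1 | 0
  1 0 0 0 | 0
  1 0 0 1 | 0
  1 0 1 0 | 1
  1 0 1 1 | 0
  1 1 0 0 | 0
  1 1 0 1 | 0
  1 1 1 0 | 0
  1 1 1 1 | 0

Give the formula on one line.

((~d & (c & a)) & (~b | ~c))

  ~d = 1010101010101010
  (c & a) = 0000000000110011
  (~d & (c & a)) = 0000000000100010
  ~b = 1111000011110000
  ~c = 1100110011001100
  (~b | ~c) = 1111110011111100
  ((~d & (c & a)) & (~b | ~c)) = 0000000000100000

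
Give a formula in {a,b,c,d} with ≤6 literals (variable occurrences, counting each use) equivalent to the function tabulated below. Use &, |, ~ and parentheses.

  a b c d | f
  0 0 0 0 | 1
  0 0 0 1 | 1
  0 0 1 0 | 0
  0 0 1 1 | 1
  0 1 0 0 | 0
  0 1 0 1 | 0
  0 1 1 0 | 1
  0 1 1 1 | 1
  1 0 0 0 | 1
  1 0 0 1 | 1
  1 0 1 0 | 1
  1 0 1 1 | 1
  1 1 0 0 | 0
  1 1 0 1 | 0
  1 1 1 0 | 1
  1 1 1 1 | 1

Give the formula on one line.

((~c & ~b) | (c & (b | (d | a))))

  ~c = 1100110011001100
  ~b = 1111000011110000
  (~c & ~b) = 1100000011000000
  (d | a) = 0101010111111111
  (b | (d | a)) = 0101111111111111
  (c & (b | (d | a))) = 0001001100110011
  ((~c & ~b) | (c & (b | (d | a)))) = 1101001111110011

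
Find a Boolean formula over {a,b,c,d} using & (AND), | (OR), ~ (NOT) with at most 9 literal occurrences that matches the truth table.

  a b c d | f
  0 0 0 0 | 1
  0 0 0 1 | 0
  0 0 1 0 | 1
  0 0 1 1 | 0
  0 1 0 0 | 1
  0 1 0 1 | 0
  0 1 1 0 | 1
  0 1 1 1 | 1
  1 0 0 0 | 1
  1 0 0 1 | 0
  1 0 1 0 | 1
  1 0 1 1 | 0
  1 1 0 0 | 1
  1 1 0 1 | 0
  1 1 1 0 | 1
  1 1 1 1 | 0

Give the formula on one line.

  ~a = 1111111100000000
  (~a & b) = 0000111100000000
  ~b = 1111000011110000
  (~a | ~b) = 1111111111110000
  ~c = 1100110011001100
  ((~a | ~b) | ~c) = 1111111111111100
  (c & ((~a | ~b) | ~c)) = 0011001100110000
  ((~a & b) & (c & ((~a | ~b) | ~c))) = 0000001100000000
  ~d = 1010101010101010
  (((~a & b) & (c & ((~a | ~b) | ~c))) | ~d) = 1010101110101010

(((~a & b) & (c & ((~a | ~b) | ~c))) | ~d)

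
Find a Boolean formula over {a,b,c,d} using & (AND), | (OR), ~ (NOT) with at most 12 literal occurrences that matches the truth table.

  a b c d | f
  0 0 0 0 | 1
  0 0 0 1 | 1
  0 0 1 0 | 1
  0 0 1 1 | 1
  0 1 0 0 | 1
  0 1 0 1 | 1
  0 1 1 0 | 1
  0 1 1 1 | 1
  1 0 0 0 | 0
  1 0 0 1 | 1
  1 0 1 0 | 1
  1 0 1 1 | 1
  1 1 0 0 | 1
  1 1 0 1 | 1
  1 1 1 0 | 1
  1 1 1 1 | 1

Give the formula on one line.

  (c & d) = 0001000100010001
  (d & a) = 0000000001010101
  ((c & d) | (d & a)) = 0001000101010101
  ~b = 1111000011110000
  (a | ~b) = 1111000011111111
  (((c & d) | (d & a)) & (a | ~b)) = 0001000001010101
  ~a = 1111111100000000
  (~a | b) = 1111111100001111
  (c | (~a | b)) = 1111111100111111
  ((((c & d) | (d & a)) & (a | ~b)) | (c | (~a | b))) = 1111111101111111

((((c & d) | (d & a)) & (a | ~b)) | (c | (~a | b)))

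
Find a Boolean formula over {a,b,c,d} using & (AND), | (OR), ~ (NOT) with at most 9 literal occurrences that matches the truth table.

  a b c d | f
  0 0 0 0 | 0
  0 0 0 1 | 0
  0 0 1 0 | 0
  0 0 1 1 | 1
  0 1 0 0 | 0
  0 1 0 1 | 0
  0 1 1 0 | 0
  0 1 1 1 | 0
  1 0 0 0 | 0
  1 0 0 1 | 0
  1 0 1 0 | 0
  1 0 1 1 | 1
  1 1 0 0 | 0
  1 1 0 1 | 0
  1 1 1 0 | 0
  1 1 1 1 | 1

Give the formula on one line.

  ~b = 1111000011110000
  (d & ~b) = 0101000001010000
  ~c = 1100110011001100
  (a | ~c) = 1100110011111111
  ((d & ~b) | (a | ~c)) = 1101110011111111
  (((d & ~b) | (a | ~c)) & c) = 0001000000110011
  (d & (((d & ~b) | (a | ~c)) & c)) = 0001000000010001

(d & (((d & ~b) | (a | ~c)) & c))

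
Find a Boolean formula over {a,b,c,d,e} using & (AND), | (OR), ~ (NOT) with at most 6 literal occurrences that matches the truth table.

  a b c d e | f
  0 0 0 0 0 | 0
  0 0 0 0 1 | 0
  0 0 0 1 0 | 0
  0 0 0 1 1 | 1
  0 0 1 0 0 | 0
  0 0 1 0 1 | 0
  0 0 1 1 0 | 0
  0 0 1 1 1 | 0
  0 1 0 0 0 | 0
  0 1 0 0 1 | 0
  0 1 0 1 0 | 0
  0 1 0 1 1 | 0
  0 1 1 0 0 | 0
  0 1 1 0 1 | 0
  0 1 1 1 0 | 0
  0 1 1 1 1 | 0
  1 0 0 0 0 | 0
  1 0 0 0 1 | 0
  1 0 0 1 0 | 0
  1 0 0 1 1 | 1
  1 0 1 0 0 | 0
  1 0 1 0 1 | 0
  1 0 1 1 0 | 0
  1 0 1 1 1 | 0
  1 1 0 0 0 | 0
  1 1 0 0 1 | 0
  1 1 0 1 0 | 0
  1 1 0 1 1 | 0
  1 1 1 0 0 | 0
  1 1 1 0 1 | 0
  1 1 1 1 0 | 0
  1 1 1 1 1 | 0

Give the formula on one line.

((~c & ~b) & (e & (d | (~d & c))))

  ~c = 11110000111100001111000011110000
  ~b = 11111111000000001111111100000000
  (~c & ~b) = 11110000000000001111000000000000
  ~d = 11001100110011001100110011001100
  (~d & c) = 00001100000011000000110000001100
  (d | (~d & c)) = 00111111001111110011111100111111
  (e & (d | (~d & c))) = 00010101000101010001010100010101
  ((~c & ~b) & (e & (d | (~d & c)))) = 00010000000000000001000000000000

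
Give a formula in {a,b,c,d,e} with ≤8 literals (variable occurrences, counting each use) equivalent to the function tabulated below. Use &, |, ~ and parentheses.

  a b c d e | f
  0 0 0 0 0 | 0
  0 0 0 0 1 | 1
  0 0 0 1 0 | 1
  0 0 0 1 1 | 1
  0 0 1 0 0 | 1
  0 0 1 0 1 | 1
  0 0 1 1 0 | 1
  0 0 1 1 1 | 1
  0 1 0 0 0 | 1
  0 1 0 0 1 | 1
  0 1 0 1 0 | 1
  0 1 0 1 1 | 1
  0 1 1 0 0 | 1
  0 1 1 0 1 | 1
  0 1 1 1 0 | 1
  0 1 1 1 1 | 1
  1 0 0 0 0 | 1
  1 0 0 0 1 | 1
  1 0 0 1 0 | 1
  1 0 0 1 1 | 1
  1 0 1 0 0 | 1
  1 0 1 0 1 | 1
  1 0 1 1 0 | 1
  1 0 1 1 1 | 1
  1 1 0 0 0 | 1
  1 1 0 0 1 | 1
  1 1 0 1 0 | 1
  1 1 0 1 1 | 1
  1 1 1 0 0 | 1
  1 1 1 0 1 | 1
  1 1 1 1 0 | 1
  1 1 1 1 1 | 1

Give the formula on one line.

(((c | d) | a) | (~a & ((a | e) | (~e & b))))

  (c | d) = 00111111001111110011111100111111
  ((c | d) | a) = 00111111001111111111111111111111
  ~a = 11111111111111110000000000000000
  (a | e) = 01010101010101011111111111111111
  ~e = 10101010101010101010101010101010
  (~e & b) = 00000000101010100000000010101010
  ((a | e) | (~e & b)) = 01010101111111111111111111111111
  (~a & ((a | e) | (~e & b))) = 01010101111111110000000000000000
  (((c | d) | a) | (~a & ((a | e) | (~e & b)))) = 01111111111111111111111111111111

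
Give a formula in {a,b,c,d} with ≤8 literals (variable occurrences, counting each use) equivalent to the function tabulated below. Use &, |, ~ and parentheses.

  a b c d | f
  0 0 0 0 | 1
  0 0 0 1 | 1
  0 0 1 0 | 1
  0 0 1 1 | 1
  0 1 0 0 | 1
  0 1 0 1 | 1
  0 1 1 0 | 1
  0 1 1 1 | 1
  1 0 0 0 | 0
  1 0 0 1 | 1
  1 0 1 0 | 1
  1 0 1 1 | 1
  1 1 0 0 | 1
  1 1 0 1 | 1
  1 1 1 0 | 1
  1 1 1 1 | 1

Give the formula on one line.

  ~a = 1111111100000000
  (d | ~a) = 1111111101010101
  (a & c) = 0000000000110011
  (d | (a & c)) = 0101010101110111
  ((d | (a & c)) | b) = 0101111101111111
  (((d | (a & c)) | b) & a) = 0000000001111111
  ((d | ~a) | (((d | (a & c)) | b) & a)) = 1111111101111111

((d | ~a) | (((d | (a & c)) | b) & a))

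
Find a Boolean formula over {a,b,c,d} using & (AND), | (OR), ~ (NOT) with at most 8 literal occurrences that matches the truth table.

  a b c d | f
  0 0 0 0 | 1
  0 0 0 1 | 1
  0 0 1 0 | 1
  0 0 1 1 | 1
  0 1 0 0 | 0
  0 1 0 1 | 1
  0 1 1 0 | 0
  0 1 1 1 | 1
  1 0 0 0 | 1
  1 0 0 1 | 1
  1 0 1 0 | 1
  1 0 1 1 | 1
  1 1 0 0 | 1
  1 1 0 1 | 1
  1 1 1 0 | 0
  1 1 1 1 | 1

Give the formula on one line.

(((~c & a) & (b | ~d)) | (d | ~b))

  ~c = 1100110011001100
  (~c & a) = 0000000011001100
  ~d = 1010101010101010
  (b | ~d) = 1010111110101111
  ((~c & a) & (b | ~d)) = 0000000010001100
  ~b = 1111000011110000
  (d | ~b) = 1111010111110101
  (((~c & a) & (b | ~d)) | (d | ~b)) = 1111010111111101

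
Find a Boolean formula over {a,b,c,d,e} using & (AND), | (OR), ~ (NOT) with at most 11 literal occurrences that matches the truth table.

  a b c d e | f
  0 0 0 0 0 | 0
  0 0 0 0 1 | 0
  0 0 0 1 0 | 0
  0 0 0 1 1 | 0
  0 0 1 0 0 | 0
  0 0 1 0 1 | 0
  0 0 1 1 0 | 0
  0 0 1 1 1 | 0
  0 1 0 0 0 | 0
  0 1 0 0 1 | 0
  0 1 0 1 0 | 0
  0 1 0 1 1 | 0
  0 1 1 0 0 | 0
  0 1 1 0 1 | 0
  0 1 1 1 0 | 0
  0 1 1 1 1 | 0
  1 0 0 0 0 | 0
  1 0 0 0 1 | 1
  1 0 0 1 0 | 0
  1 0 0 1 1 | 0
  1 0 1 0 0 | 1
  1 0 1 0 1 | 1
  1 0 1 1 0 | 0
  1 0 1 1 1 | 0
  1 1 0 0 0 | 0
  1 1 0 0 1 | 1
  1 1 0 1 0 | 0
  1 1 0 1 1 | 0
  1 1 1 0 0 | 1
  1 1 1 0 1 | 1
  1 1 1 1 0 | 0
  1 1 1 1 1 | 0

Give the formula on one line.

  ~a = 11111111111111110000000000000000
  (e & d) = 00010001000100010001000100010001
  ((e & d) | c) = 00011111000111110001111100011111
  (e | ((e & d) | c)) = 01011111010111110101111101011111
  ~d = 11001100110011001100110011001100
  ((e | ((e & d) | c)) & ~d) = 01001100010011000100110001001100
  (~a | ((e | ((e & d) | c)) & ~d)) = 11111111111111110100110001001100
  (a | e) = 01010101010101011111111111111111
  ((~a | ((e | ((e & d) | c)) & ~d)) & (a | e)) = 01010101010101010100110001001100
  (((~a | ((e | ((e & d) | c)) & ~d)) & (a | e)) & a) = 00000000000000000100110001001100

(((~a | ((e | ((e & d) | c)) & ~d)) & (a | e)) & a)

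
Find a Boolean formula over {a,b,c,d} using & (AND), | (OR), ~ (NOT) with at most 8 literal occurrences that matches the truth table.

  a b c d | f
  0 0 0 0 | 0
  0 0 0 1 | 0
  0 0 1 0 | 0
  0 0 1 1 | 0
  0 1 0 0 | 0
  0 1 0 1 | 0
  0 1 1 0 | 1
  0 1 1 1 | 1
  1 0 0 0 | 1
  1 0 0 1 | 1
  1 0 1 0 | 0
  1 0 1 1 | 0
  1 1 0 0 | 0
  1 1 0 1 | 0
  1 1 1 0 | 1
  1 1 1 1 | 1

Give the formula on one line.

  ~c = 1100110011001100
  (~c & a) = 0000000011001100
  ((~c & a) | b) = 0000111111001111
  ~b = 1111000011110000
  (c | ~b) = 1111001111110011
  (((~c & a) | b) & (c | ~b)) = 0000001111000011

(((~c & a) | b) & (c | ~b))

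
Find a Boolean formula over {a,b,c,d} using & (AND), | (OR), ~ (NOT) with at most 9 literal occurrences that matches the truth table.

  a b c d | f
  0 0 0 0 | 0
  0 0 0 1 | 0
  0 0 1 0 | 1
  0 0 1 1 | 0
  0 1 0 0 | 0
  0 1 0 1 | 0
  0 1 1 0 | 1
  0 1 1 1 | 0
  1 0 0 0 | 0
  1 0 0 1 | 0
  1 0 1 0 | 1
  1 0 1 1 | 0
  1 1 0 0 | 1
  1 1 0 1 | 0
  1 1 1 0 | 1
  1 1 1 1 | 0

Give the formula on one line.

  (b & a) = 0000000000001111
  (c | (b & a)) = 0011001100111111
  ~d = 1010101010101010
  (c | b) = 0011111100111111
  (~d & (c | b)) = 0010101000101010
  ((c | (b & a)) & (~d & (c | b))) = 0010001000101010

((c | (b & a)) & (~d & (c | b)))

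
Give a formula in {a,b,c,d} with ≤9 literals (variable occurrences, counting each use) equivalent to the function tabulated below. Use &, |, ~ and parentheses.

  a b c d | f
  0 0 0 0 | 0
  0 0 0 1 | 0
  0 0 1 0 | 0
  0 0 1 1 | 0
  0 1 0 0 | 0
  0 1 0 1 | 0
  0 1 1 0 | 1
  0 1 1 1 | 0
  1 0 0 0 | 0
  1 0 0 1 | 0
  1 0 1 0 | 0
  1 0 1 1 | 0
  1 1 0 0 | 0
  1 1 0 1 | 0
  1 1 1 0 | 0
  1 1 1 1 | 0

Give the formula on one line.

  ~a = 1111111100000000
  (~a | b) = 1111111100001111
  ~c = 1100110011001100
  ~d = 1010101010101010
  (c & ~d) = 0010001000100010
  (~c | (c & ~d)) = 1110111011101110
  ((~a | b) & (~c | (c & ~d))) = 1110111000001110
  (b | a) = 0000111111111111
  (~a & c) = 0011001100000000
  ((b | a) & (~a & c)) = 0000001100000000
  (((~a | b) & (~c | (c & ~d))) & ((b | a) & (~a & c))) = 0000001000000000

(((~a | b) & (~c | (c & ~d))) & ((b | a) & (~a & c)))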